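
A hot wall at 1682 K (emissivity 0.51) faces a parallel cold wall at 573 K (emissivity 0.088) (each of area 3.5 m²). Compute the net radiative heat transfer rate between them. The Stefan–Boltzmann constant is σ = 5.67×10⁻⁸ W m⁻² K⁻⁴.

For two large parallel gray plates, q = σ(T₁⁴ − T₂⁴) / (1/ε₁ + 1/ε₂ − 1).
1/ε₁ + 1/ε₂ − 1 = 1/0.51 + 1/0.088 − 1 = 12.32.
T₁⁴ − T₂⁴ = 8.00×10^12 − 1.08×10^11 = 7.90×10^12 K⁴.
q = 5.67×10⁻⁸ × 7.90×10^12 / 12.32 = 36300 W/m².
Q = q·A = 36300 × 3.5 = 1.27×10^5 W.

Q ≈ 1.27×10^5 W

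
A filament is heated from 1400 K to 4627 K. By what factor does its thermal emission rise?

ratio ≈ 119

P ∝ T⁴, so the ratio is (4627/1400)⁴ = (3.305)⁴ = 119.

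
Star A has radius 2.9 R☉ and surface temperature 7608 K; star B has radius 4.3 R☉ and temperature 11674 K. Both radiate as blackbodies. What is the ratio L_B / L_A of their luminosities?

L = 4πR²σT⁴ ∝ R²T⁴, so L_B/L_A = (4.3/2.9)² × (11674/7608)⁴ = 2.20 × 5.54 = 12.2.

L_B/L_A ≈ 12.2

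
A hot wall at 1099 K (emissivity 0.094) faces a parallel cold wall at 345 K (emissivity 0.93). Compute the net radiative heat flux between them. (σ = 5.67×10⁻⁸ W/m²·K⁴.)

q ≈ 7650 W/m²

For two large parallel gray plates, q = σ(T₁⁴ − T₂⁴) / (1/ε₁ + 1/ε₂ − 1).
1/ε₁ + 1/ε₂ − 1 = 1/0.094 + 1/0.93 − 1 = 10.71.
T₁⁴ − T₂⁴ = 1.46×10^12 − 1.42×10^10 = 1.44×10^12 K⁴.
q = 5.67×10⁻⁸ × 1.44×10^12 / 10.71 = 7650 W/m².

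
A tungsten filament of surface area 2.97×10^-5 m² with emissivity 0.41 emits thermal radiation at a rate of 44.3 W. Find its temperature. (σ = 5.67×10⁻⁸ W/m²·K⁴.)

T ≈ 2830 K

From P = εσAT⁴, T = (P / εσA)^(1/4) = (44.3 / (0.41 × 5.67×10⁻⁸ × 2.97×10^-5))^(1/4).
T = (6.42×10^13)^(1/4) = 2830 K.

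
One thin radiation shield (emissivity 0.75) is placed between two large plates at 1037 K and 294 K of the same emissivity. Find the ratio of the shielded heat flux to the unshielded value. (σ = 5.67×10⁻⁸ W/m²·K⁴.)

ratio ≈ 0.500

With N identical shields there are N+1 = 2 gaps in series, each with the same radiative resistance, so the flux falls to 1/(N+1) of its unshielded value.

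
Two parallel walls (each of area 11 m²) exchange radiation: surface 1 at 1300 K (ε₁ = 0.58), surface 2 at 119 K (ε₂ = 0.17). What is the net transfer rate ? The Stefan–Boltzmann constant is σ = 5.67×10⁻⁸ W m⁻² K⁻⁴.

For two large parallel gray plates, q = σ(T₁⁴ − T₂⁴) / (1/ε₁ + 1/ε₂ − 1).
1/ε₁ + 1/ε₂ − 1 = 1/0.58 + 1/0.17 − 1 = 6.606.
T₁⁴ − T₂⁴ = 2.86×10^12 − 2.01×10^8 = 2.86×10^12 K⁴.
q = 5.67×10⁻⁸ × 2.86×10^12 / 6.606 = 24500 W/m².
Q = q·A = 24500 × 11 = 2.70×10^5 W.

Q ≈ 2.70×10^5 W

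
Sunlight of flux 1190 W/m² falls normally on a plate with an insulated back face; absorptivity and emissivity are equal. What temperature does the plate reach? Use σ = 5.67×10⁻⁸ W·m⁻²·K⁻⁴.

Absorbed flux αS = emitted flux εσT⁴ (one radiating face); with α = ε, T = (S/σ)^(1/4).
T = (1190 / 5.67×10⁻⁸)^(1/4) = (2.10×10^10)^(1/4).
T = 381 K.

T ≈ 381 K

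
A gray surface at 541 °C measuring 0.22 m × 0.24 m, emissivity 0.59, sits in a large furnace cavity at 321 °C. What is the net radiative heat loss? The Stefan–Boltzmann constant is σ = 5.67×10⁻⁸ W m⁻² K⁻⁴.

Q ≈ 556 W

A = 0.22 × 0.24 = 0.0528 m².
Convert: 541 °C = 814 K; 321 °C = 594 K.
Q = εσA(T⁴ − T_s⁴). T⁴ − T_s⁴ = (814)⁴ − (594)⁴ = 4.39×10^11 − 1.24×10^11 = 3.15×10^11 K⁴.
Q = 0.59 × 5.67×10⁻⁸ × 0.0528 × 3.15×10^11 = 556 W.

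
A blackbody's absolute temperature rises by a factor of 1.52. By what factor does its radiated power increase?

factor ≈ 5.34

P ∝ T⁴, so the power scales as (1.52)⁴ = 5.34.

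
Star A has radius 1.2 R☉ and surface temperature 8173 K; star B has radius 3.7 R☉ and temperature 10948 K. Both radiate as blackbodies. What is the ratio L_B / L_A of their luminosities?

L_B/L_A ≈ 30.6

L = 4πR²σT⁴ ∝ R²T⁴, so L_B/L_A = (3.7/1.2)² × (10948/8173)⁴ = 9.51 × 3.22 = 30.6.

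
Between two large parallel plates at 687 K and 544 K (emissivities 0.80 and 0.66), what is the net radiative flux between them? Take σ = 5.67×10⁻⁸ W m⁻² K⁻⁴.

For two large parallel gray plates, q = σ(T₁⁴ − T₂⁴) / (1/ε₁ + 1/ε₂ − 1).
1/ε₁ + 1/ε₂ − 1 = 1/0.80 + 1/0.66 − 1 = 1.765.
T₁⁴ − T₂⁴ = 2.23×10^11 − 8.76×10^10 = 1.35×10^11 K⁴.
q = 5.67×10⁻⁸ × 1.35×10^11 / 1.765 = 4340 W/m².

q ≈ 4340 W/m²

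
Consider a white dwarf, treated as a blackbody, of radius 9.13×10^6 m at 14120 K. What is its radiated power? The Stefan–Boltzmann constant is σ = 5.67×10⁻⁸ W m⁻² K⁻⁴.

P ≈ 2.36×10^24 W

A = 4πr² = 4π × (9.13×10^6)² = 1.05×10^15 m².
P = σAT⁴ = 5.67×10⁻⁸ × 1.05×10^15 × (14120)⁴ = 5.67×10⁻⁸ × 1.05×10^15 × 3.98×10^16.
P = 2.36×10^24 W.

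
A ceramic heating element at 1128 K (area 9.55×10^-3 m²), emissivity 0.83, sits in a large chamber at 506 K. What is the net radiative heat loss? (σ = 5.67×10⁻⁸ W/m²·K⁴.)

Q ≈ 698 W

Q = εσA(T⁴ − T_s⁴). T⁴ − T_s⁴ = (1128)⁴ − (506)⁴ = 1.62×10^12 − 6.56×10^10 = 1.55×10^12 K⁴.
Q = 0.83 × 5.67×10⁻⁸ × 9.55×10^-3 × 1.55×10^12 = 698 W.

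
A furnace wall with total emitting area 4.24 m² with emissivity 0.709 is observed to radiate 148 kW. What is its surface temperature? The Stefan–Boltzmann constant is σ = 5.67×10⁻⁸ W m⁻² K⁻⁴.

From P = εσAT⁴, T = (P / εσA)^(1/4) = (1.48×10^5 / (0.709 × 5.67×10⁻⁸ × 4.24))^(1/4).
T = (8.68×10^11)^(1/4) = 965 K.

T ≈ 965 K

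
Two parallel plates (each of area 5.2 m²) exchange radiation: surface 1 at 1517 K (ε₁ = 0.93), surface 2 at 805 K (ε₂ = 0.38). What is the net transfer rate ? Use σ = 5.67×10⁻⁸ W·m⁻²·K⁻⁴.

For two large parallel gray plates, q = σ(T₁⁴ − T₂⁴) / (1/ε₁ + 1/ε₂ − 1).
1/ε₁ + 1/ε₂ − 1 = 1/0.93 + 1/0.38 − 1 = 2.707.
T₁⁴ − T₂⁴ = 5.30×10^12 − 4.20×10^11 = 4.88×10^12 K⁴.
q = 5.67×10⁻⁸ × 4.88×10^12 / 2.707 = 1.02×10^5 W/m².
Q = q·A = 1.02×10^5 × 5.2 = 5.31×10^5 W.

Q ≈ 5.31×10^5 W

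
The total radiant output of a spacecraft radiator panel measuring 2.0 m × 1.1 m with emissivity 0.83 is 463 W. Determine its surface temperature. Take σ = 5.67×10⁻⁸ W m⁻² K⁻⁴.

T ≈ 259 K

A = 2.0 × 1.1 = 2.20 m².
From P = εσAT⁴, T = (P / εσA)^(1/4) = (463 / (0.83 × 5.67×10⁻⁸ × 2.20))^(1/4).
T = (4.47×10^9)^(1/4) = 259 K.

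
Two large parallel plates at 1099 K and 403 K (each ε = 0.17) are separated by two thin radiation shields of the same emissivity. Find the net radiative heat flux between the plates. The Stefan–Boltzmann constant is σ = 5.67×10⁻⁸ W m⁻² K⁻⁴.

q ≈ 2510 W/m²

Each of the 3 gaps contributes resistance (2/ε − 1) = 2/0.17 − 1 = 10.76; total = 32.29.
q = σ(T₁⁴ − T₂⁴) / 32.29 = 5.67×10⁻⁸ × 1.43×10^12 / 32.29 = 2510 W/m².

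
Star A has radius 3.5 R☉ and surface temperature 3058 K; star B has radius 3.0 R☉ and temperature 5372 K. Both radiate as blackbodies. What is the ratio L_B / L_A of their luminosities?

L_B/L_A ≈ 7.00

L = 4πR²σT⁴ ∝ R²T⁴, so L_B/L_A = (3.0/3.5)² × (5372/3058)⁴ = 0.735 × 9.52 = 7.00.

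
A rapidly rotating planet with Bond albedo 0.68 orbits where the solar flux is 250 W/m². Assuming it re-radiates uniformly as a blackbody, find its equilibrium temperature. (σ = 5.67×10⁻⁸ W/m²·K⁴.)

Power absorbed = (1−a)S·πR²; power emitted = 4πR²σT⁴. Equating and cancelling πR²:
T = ((1−a)S / 4σ)^(1/4) = (80.0 / (4 × 5.67×10⁻⁸))^(1/4) = (3.53×10^8)^(1/4).
T = 137 K.

T ≈ 137 K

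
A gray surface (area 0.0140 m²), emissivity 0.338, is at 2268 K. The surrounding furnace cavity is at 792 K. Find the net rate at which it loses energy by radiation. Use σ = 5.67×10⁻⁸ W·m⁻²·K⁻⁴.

Q = εσA(T⁴ − T_s⁴). T⁴ − T_s⁴ = (2268)⁴ − (792)⁴ = 2.65×10^13 − 3.93×10^11 = 2.61×10^13 K⁴.
Q = 0.338 × 5.67×10⁻⁸ × 0.0140 × 2.61×10^13 = 6990 W.

Q ≈ 6990 W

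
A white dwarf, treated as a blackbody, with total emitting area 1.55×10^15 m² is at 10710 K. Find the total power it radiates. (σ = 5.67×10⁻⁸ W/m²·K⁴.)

P ≈ 1.16×10^24 W

P = σAT⁴ = 5.67×10⁻⁸ × 1.55×10^15 × (10710)⁴ = 5.67×10⁻⁸ × 1.55×10^15 × 1.32×10^16.
P = 1.16×10^24 W.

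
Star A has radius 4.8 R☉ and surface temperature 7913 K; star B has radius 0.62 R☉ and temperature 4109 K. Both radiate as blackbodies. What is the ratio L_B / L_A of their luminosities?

L_B/L_A ≈ 1.21×10^-3

L = 4πR²σT⁴ ∝ R²T⁴, so L_B/L_A = (0.62/4.8)² × (4109/7913)⁴ = 0.0167 × 0.0727 = 1.21×10^-3.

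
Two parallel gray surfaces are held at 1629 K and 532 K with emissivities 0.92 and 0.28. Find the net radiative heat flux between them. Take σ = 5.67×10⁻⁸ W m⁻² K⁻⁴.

q ≈ 1.08×10^5 W/m²

For two large parallel gray plates, q = σ(T₁⁴ − T₂⁴) / (1/ε₁ + 1/ε₂ − 1).
1/ε₁ + 1/ε₂ − 1 = 1/0.92 + 1/0.28 − 1 = 3.658.
T₁⁴ − T₂⁴ = 7.04×10^12 − 8.01×10^10 = 6.96×10^12 K⁴.
q = 5.67×10⁻⁸ × 6.96×10^12 / 3.658 = 1.08×10^5 W/m².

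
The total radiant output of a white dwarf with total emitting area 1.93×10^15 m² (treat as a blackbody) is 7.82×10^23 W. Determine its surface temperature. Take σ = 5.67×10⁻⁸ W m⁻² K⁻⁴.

From P = σAT⁴, T = (P / σA)^(1/4) = (7.82×10^23 / (5.67×10⁻⁸ × 1.93×10^15))^(1/4).
T = (7.15×10^15)^(1/4) = 9190 K.

T ≈ 9190 K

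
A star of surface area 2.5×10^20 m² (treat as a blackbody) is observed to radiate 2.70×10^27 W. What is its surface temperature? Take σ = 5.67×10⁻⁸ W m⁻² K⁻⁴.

T ≈ 3720 K

From P = σAT⁴, T = (P / σA)^(1/4) = (2.70×10^27 / (5.67×10⁻⁸ × 2.50×10^20))^(1/4).
T = (1.90×10^14)^(1/4) = 3720 K.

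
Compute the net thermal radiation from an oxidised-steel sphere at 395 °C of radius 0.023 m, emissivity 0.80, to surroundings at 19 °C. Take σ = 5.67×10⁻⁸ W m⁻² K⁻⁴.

A = 4πr² = 4π × (0.023)² = 6.65×10^-3 m².
Convert: 395 °C = 668 K; 19 °C = 292 K.
Q = εσA(T⁴ − T_s⁴). T⁴ − T_s⁴ = (668)⁴ − (292)⁴ = 1.99×10^11 − 7.27×10^9 = 1.92×10^11 K⁴.
Q = 0.80 × 5.67×10⁻⁸ × 6.65×10^-3 × 1.92×10^11 = 57.8 W.

Q ≈ 57.8 W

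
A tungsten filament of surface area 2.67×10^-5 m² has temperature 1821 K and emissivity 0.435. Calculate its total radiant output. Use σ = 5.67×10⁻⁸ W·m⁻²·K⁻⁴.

P ≈ 7.24 W

Stefan–Boltzmann: P = εσAT⁴ = 0.435 × 5.67×10⁻⁸ × 2.67×10^-5 × (1821)⁴ = 0.435 × 5.67×10⁻⁸ × 2.67×10^-5 × 1.10×10^13.
P = 7.24 W.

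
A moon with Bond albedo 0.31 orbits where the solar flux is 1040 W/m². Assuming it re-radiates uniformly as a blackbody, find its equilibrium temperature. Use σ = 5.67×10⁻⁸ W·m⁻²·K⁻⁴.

Power absorbed = (1−a)S·πR²; power emitted = 4πR²σT⁴. Equating and cancelling πR²:
T = ((1−a)S / 4σ)^(1/4) = (718 / (4 × 5.67×10⁻⁸))^(1/4) = (3.16×10^9)^(1/4).
T = 237 K.

T ≈ 237 K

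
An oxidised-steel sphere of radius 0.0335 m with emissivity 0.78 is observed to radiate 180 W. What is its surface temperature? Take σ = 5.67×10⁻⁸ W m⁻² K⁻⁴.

A = 4πr² = 4π × (0.0335)² = 0.0141 m².
From P = εσAT⁴, T = (P / εσA)^(1/4) = (180 / (0.78 × 5.67×10⁻⁸ × 0.0141))^(1/4).
T = (2.89×10^11)^(1/4) = 733 K.

T ≈ 733 K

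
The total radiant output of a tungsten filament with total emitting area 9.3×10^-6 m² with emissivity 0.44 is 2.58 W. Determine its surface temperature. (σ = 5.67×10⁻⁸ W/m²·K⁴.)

From P = εσAT⁴, T = (P / εσA)^(1/4) = (2.58 / (0.44 × 5.67×10⁻⁸ × 9.30×10^-6))^(1/4).
T = (1.11×10^13)^(1/4) = 1830 K.

T ≈ 1830 K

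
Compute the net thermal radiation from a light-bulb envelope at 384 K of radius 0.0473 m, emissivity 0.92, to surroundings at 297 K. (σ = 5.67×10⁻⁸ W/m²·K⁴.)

A = 4πr² = 4π × (0.0473)² = 0.0281 m².
Q = εσA(T⁴ − T_s⁴). T⁴ − T_s⁴ = (384)⁴ − (297)⁴ = 2.17×10^10 − 7.78×10^9 = 1.40×10^10 K⁴.
Q = 0.92 × 5.67×10⁻⁸ × 0.0281 × 1.40×10^10 = 20.5 W.

Q ≈ 20.5 W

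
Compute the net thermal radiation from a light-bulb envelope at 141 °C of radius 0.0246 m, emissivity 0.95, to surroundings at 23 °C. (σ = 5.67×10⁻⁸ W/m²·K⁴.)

Q ≈ 8.89 W

A = 4πr² = 4π × (0.0246)² = 7.60×10^-3 m².
Convert: 141 °C = 414 K; 23 °C = 296 K.
Q = εσA(T⁴ − T_s⁴). T⁴ − T_s⁴ = (414)⁴ − (296)⁴ = 2.94×10^10 − 7.68×10^9 = 2.17×10^10 K⁴.
Q = 0.95 × 5.67×10⁻⁸ × 7.60×10^-3 × 2.17×10^10 = 8.89 W.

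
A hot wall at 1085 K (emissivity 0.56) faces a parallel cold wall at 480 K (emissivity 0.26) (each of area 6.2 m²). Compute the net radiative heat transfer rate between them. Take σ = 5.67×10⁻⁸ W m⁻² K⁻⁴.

Q ≈ 1.01×10^5 W

For two large parallel gray plates, q = σ(T₁⁴ − T₂⁴) / (1/ε₁ + 1/ε₂ − 1).
1/ε₁ + 1/ε₂ − 1 = 1/0.56 + 1/0.26 − 1 = 4.632.
T₁⁴ − T₂⁴ = 1.39×10^12 − 5.31×10^10 = 1.33×10^12 K⁴.
q = 5.67×10⁻⁸ × 1.33×10^12 / 4.632 = 16300 W/m².
Q = q·A = 16300 × 6.2 = 1.01×10^5 W.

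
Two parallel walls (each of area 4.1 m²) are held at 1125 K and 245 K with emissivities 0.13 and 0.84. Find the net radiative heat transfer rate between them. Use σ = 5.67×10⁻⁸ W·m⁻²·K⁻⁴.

For two large parallel gray plates, q = σ(T₁⁴ − T₂⁴) / (1/ε₁ + 1/ε₂ − 1).
1/ε₁ + 1/ε₂ − 1 = 1/0.13 + 1/0.84 − 1 = 7.883.
T₁⁴ − T₂⁴ = 1.60×10^12 − 3.60×10^9 = 1.60×10^12 K⁴.
q = 5.67×10⁻⁸ × 1.60×10^12 / 7.883 = 11500 W/m².
Q = q·A = 11500 × 4.1 = 47100 W.

Q ≈ 47100 W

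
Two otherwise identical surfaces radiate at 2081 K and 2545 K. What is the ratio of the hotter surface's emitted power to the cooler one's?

ratio ≈ 2.24

P ∝ T⁴, so the ratio is (2545/2081)⁴ = (1.223)⁴ = 2.24.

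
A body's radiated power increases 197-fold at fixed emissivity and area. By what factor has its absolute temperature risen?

P ∝ T⁴ ⇒ T ∝ P^(1/4), so T scales by (197)^(1/4) = 3.75.

factor ≈ 3.75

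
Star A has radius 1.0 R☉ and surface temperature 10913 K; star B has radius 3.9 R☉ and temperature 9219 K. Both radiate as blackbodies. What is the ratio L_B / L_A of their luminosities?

L = 4πR²σT⁴ ∝ R²T⁴, so L_B/L_A = (3.9/1.0)² × (9219/10913)⁴ = 15.2 × 0.509 = 7.75.

L_B/L_A ≈ 7.75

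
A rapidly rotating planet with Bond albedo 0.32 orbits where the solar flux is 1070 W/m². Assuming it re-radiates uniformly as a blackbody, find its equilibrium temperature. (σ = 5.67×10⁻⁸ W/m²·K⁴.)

T ≈ 238 K

Power absorbed = (1−a)S·πR²; power emitted = 4πR²σT⁴. Equating and cancelling πR²:
T = ((1−a)S / 4σ)^(1/4) = (728 / (4 × 5.67×10⁻⁸))^(1/4) = (3.21×10^9)^(1/4).
T = 238 K.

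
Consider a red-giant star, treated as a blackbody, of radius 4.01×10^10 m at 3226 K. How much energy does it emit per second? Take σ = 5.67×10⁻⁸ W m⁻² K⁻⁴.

P ≈ 1.24×10^29 W

A = 4πr² = 4π × (4.01×10^10)² = 2.02×10^22 m².
P = σAT⁴ = 5.67×10⁻⁸ × 2.02×10^22 × (3226)⁴ = 5.67×10⁻⁸ × 2.02×10^22 × 1.08×10^14.
P = 1.24×10^29 W.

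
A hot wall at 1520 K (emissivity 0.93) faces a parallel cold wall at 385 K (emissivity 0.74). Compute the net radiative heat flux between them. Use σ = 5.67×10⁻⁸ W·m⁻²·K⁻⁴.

q ≈ 2.11×10^5 W/m²

For two large parallel gray plates, q = σ(T₁⁴ − T₂⁴) / (1/ε₁ + 1/ε₂ − 1).
1/ε₁ + 1/ε₂ − 1 = 1/0.93 + 1/0.74 − 1 = 1.427.
T₁⁴ − T₂⁴ = 5.34×10^12 − 2.20×10^10 = 5.32×10^12 K⁴.
q = 5.67×10⁻⁸ × 5.32×10^12 / 1.427 = 2.11×10^5 W/m².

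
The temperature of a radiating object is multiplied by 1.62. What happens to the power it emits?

factor ≈ 6.89

P ∝ T⁴, so the power scales as (1.62)⁴ = 6.89.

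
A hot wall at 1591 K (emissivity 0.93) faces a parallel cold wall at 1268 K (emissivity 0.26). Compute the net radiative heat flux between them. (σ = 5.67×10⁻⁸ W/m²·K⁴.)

q ≈ 55300 W/m²

For two large parallel gray plates, q = σ(T₁⁴ − T₂⁴) / (1/ε₁ + 1/ε₂ − 1).
1/ε₁ + 1/ε₂ − 1 = 1/0.93 + 1/0.26 − 1 = 3.921.
T₁⁴ − T₂⁴ = 6.41×10^12 − 2.59×10^12 = 3.82×10^12 K⁴.
q = 5.67×10⁻⁸ × 3.82×10^12 / 3.921 = 55300 W/m².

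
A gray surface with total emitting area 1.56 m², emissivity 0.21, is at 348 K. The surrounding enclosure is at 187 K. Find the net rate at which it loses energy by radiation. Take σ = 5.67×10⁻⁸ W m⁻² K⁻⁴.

Q ≈ 250 W

Q = εσA(T⁴ − T_s⁴). T⁴ − T_s⁴ = (348)⁴ − (187)⁴ = 1.47×10^10 − 1.22×10^9 = 1.34×10^10 K⁴.
Q = 0.21 × 5.67×10⁻⁸ × 1.56 × 1.34×10^10 = 250 W.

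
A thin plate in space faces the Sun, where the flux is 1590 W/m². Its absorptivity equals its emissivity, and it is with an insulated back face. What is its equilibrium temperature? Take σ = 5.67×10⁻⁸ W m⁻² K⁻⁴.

T ≈ 409 K

Absorbed flux αS = emitted flux εσT⁴ (one radiating face); with α = ε, T = (S/σ)^(1/4).
T = (1590 / 5.67×10⁻⁸)^(1/4) = (2.80×10^10)^(1/4).
T = 409 K.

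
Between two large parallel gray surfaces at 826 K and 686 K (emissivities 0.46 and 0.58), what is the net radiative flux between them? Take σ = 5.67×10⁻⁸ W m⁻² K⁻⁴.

q ≈ 4770 W/m²

For two large parallel gray plates, q = σ(T₁⁴ − T₂⁴) / (1/ε₁ + 1/ε₂ − 1).
1/ε₁ + 1/ε₂ − 1 = 1/0.46 + 1/0.58 − 1 = 2.898.
T₁⁴ − T₂⁴ = 4.66×10^11 − 2.21×10^11 = 2.44×10^11 K⁴.
q = 5.67×10⁻⁸ × 2.44×10^11 / 2.898 = 4770 W/m².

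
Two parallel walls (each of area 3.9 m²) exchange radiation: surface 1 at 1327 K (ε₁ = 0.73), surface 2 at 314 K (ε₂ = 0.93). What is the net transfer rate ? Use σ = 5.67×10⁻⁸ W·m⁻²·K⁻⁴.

For two large parallel gray plates, q = σ(T₁⁴ − T₂⁴) / (1/ε₁ + 1/ε₂ − 1).
1/ε₁ + 1/ε₂ − 1 = 1/0.73 + 1/0.93 − 1 = 1.445.
T₁⁴ − T₂⁴ = 3.10×10^12 − 9.72×10^9 = 3.09×10^12 K⁴.
q = 5.67×10⁻⁸ × 3.09×10^12 / 1.445 = 1.21×10^5 W/m².
Q = q·A = 1.21×10^5 × 3.9 = 4.73×10^5 W.

Q ≈ 4.73×10^5 W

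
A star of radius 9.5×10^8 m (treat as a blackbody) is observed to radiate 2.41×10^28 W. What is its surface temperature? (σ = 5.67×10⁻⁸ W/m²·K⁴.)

A = 4πr² = 4π × (9.5×10^8)² = 1.13×10^19 m².
From P = σAT⁴, T = (P / σA)^(1/4) = (2.41×10^28 / (5.67×10⁻⁸ × 1.13×10^19))^(1/4).
T = (3.75×10^16)^(1/4) = 13900 K.

T ≈ 13900 K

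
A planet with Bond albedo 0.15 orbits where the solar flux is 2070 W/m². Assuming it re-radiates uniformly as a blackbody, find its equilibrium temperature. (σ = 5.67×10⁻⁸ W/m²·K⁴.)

T ≈ 297 K

Power absorbed = (1−a)S·πR²; power emitted = 4πR²σT⁴. Equating and cancelling πR²:
T = ((1−a)S / 4σ)^(1/4) = (1760 / (4 × 5.67×10⁻⁸))^(1/4) = (7.76×10^9)^(1/4).
T = 297 K.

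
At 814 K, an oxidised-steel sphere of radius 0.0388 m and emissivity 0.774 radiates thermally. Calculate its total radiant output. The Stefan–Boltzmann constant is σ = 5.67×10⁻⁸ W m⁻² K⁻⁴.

A = 4πr² = 4π × (0.0388)² = 0.0189 m².
Stefan–Boltzmann: P = εσAT⁴ = 0.774 × 5.67×10⁻⁸ × 0.0189 × (814)⁴ = 0.774 × 5.67×10⁻⁸ × 0.0189 × 4.39×10^11.
P = 364 W.

P ≈ 364 W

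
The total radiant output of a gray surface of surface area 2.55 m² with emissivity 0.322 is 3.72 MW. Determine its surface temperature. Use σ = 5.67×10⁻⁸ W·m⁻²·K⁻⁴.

T ≈ 2990 K

From P = εσAT⁴, T = (P / εσA)^(1/4) = (3.72×10^6 / (0.322 × 5.67×10⁻⁸ × 2.55))^(1/4).
T = (7.99×10^13)^(1/4) = 2990 K.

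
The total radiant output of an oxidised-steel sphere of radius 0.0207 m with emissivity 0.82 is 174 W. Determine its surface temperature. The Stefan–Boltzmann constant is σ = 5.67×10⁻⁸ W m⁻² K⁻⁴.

A = 4πr² = 4π × (0.0207)² = 5.38×10^-3 m².
From P = εσAT⁴, T = (P / εσA)^(1/4) = (174 / (0.82 × 5.67×10⁻⁸ × 5.38×10^-3))^(1/4).
T = (6.95×10^11)^(1/4) = 913 K.

T ≈ 913 K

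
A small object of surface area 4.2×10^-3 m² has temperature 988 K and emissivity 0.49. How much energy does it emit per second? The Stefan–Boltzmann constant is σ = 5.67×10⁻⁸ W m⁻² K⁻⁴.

P ≈ 111 W

P = εσAT⁴ = 0.49 × 5.67×10⁻⁸ × 4.20×10^-3 × (988)⁴ = 0.49 × 5.67×10⁻⁸ × 4.20×10^-3 × 9.53×10^11.
P = 111 W.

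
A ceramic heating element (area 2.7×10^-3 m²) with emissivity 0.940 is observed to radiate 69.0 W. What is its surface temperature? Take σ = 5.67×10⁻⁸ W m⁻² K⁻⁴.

T ≈ 832 K

From P = εσAT⁴, T = (P / εσA)^(1/4) = (69.0 / (0.940 × 5.67×10⁻⁸ × 2.70×10^-3))^(1/4).
T = (4.79×10^11)^(1/4) = 832 K.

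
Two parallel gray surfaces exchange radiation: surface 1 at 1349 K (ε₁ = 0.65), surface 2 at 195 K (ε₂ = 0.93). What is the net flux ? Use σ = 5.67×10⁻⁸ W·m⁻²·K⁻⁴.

q ≈ 1.16×10^5 W/m²

For two large parallel gray plates, q = σ(T₁⁴ − T₂⁴) / (1/ε₁ + 1/ε₂ − 1).
1/ε₁ + 1/ε₂ − 1 = 1/0.65 + 1/0.93 − 1 = 1.614.
T₁⁴ − T₂⁴ = 3.31×10^12 − 1.45×10^9 = 3.31×10^12 K⁴.
q = 5.67×10⁻⁸ × 3.31×10^12 / 1.614 = 1.16×10^5 W/m².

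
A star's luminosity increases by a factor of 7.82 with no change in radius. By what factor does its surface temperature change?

factor ≈ 1.67

P ∝ T⁴ ⇒ T ∝ P^(1/4), so T scales by (7.82)^(1/4) = 1.67.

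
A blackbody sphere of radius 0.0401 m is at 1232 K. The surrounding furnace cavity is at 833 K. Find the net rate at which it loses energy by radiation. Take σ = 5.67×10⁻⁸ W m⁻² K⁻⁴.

A = 4πr² = 4π × (0.0401)² = 0.0202 m².
Q = σA(T⁴ − T_s⁴). T⁴ − T_s⁴ = (1232)⁴ − (833)⁴ = 2.30×10^12 − 4.81×10^11 = 1.82×10^12 K⁴.
Q = 5.67×10⁻⁸ × 0.0202 × 1.82×10^12 = 2090 W.

Q ≈ 2090 W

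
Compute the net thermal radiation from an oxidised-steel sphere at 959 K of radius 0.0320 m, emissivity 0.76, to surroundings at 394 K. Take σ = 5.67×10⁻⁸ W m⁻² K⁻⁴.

Q ≈ 456 W

A = 4πr² = 4π × (0.0320)² = 0.0129 m².
Q = εσA(T⁴ − T_s⁴). T⁴ − T_s⁴ = (959)⁴ − (394)⁴ = 8.46×10^11 − 2.41×10^10 = 8.22×10^11 K⁴.
Q = 0.76 × 5.67×10⁻⁸ × 0.0129 × 8.22×10^11 = 456 W.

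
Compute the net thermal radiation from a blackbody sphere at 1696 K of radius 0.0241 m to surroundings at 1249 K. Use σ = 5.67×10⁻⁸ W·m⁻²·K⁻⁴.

A = 4πr² = 4π × (0.0241)² = 7.30×10^-3 m².
Q = σA(T⁴ − T_s⁴). T⁴ − T_s⁴ = (1696)⁴ − (1249)⁴ = 8.27×10^12 − 2.43×10^12 = 5.84×10^12 K⁴.
Q = 5.67×10⁻⁸ × 7.30×10^-3 × 5.84×10^12 = 2420 W.

Q ≈ 2420 W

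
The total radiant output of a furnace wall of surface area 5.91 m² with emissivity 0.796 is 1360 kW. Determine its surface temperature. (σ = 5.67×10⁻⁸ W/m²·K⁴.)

T ≈ 1500 K

From P = εσAT⁴, T = (P / εσA)^(1/4) = (1.36×10^6 / (0.796 × 5.67×10⁻⁸ × 5.91))^(1/4).
T = (5.10×10^12)^(1/4) = 1500 K.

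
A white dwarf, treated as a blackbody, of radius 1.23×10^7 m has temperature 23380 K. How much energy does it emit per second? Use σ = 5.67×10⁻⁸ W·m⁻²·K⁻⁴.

P ≈ 3.22×10^25 W

A = 4πr² = 4π × (1.23×10^7)² = 1.90×10^15 m².
P = σAT⁴ = 5.67×10⁻⁸ × 1.90×10^15 × (23380)⁴ = 5.67×10⁻⁸ × 1.90×10^15 × 2.99×10^17.
P = 3.22×10^25 W.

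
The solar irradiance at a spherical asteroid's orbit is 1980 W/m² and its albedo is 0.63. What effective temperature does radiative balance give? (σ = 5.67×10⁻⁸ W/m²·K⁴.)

Power absorbed = (1−a)S·πR²; power emitted = 4πR²σT⁴. Equating and cancelling πR²:
T = ((1−a)S / 4σ)^(1/4) = (733 / (4 × 5.67×10⁻⁸))^(1/4) = (3.23×10^9)^(1/4).
T = 238 K.

T ≈ 238 K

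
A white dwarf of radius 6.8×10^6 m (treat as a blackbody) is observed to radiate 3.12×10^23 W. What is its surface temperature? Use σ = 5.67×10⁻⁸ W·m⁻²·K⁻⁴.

A = 4πr² = 4π × (6.8×10^6)² = 5.81×10^14 m².
From P = σAT⁴, T = (P / σA)^(1/4) = (3.12×10^23 / (5.67×10⁻⁸ × 5.81×10^14))^(1/4).
T = (9.47×10^15)^(1/4) = 9860 K.

T ≈ 9860 K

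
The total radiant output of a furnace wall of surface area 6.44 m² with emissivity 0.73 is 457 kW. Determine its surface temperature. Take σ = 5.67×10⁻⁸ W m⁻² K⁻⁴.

From P = εσAT⁴, T = (P / εσA)^(1/4) = (4.57×10^5 / (0.73 × 5.67×10⁻⁸ × 6.44))^(1/4).
T = (1.71×10^12)^(1/4) = 1140 K.

T ≈ 1140 K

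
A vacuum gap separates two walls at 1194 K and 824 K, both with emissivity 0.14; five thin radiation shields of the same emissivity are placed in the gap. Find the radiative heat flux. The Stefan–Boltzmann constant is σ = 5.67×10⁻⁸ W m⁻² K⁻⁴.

q ≈ 1120 W/m²

Each of the 6 gaps contributes resistance (2/ε − 1) = 2/0.14 − 1 = 13.29; total = 79.71.
q = σ(T₁⁴ − T₂⁴) / 79.71 = 5.67×10⁻⁸ × 1.57×10^12 / 79.71 = 1120 W/m².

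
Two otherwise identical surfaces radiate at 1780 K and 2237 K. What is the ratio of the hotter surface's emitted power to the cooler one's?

ratio ≈ 2.49

P ∝ T⁴, so the ratio is (2237/1780)⁴ = (1.257)⁴ = 2.49.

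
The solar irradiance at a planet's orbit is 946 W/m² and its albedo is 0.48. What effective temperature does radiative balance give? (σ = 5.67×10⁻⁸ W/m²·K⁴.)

Power absorbed = (1−a)S·πR²; power emitted = 4πR²σT⁴. Equating and cancelling πR²:
T = ((1−a)S / 4σ)^(1/4) = (492 / (4 × 5.67×10⁻⁸))^(1/4) = (2.17×10^9)^(1/4).
T = 216 K.

T ≈ 216 K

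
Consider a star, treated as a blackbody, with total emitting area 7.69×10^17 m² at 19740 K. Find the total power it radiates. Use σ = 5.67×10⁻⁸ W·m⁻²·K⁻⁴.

P ≈ 6.62×10^27 W

P = σAT⁴ = 5.67×10⁻⁸ × 7.69×10^17 × (19740)⁴ = 5.67×10⁻⁸ × 7.69×10^17 × 1.52×10^17.
P = 6.62×10^27 W.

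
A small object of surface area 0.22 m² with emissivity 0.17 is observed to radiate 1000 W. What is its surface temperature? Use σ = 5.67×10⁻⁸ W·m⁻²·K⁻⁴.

From P = εσAT⁴, T = (P / εσA)^(1/4) = (1000 / (0.17 × 5.67×10⁻⁸ × 0.220))^(1/4).
T = (4.72×10^11)^(1/4) = 829 K.

T ≈ 829 K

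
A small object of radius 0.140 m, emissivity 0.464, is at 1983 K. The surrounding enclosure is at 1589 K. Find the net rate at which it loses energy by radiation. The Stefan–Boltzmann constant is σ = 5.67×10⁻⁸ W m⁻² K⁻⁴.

Q ≈ 58900 W

A = 4πr² = 4π × (0.140)² = 0.246 m².
Q = εσA(T⁴ − T_s⁴). T⁴ − T_s⁴ = (1983)⁴ − (1589)⁴ = 1.55×10^13 − 6.38×10^12 = 9.09×10^12 K⁴.
Q = 0.464 × 5.67×10⁻⁸ × 0.246 × 9.09×10^12 = 58900 W.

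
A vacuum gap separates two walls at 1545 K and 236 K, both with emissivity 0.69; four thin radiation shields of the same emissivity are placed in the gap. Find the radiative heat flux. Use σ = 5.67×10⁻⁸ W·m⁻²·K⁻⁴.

q ≈ 34000 W/m²

Each of the 5 gaps contributes resistance (2/ε − 1) = 2/0.69 − 1 = 1.899; total = 9.493.
q = σ(T₁⁴ − T₂⁴) / 9.493 = 5.67×10⁻⁸ × 5.69×10^12 / 9.493 = 34000 W/m².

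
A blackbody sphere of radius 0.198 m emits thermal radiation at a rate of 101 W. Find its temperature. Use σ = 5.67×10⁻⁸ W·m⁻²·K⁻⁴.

T ≈ 245 K

A = 4πr² = 4π × (0.198)² = 0.493 m².
From P = σAT⁴, T = (P / σA)^(1/4) = (101 / (5.67×10⁻⁸ × 0.493))^(1/4).
T = (3.62×10^9)^(1/4) = 245 K.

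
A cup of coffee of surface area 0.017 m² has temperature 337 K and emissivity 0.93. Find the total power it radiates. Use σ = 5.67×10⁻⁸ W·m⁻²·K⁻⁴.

P ≈ 11.6 W

Stefan–Boltzmann: P = εσAT⁴ = 0.93 × 5.67×10⁻⁸ × 0.0170 × (337)⁴ = 0.93 × 5.67×10⁻⁸ × 0.0170 × 1.29×10^10.
P = 11.6 W.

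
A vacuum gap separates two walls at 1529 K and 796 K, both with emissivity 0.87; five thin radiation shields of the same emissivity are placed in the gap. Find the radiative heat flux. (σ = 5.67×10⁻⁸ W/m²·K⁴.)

q ≈ 36800 W/m²

Each of the 6 gaps contributes resistance (2/ε − 1) = 2/0.87 − 1 = 1.299; total = 7.793.
q = σ(T₁⁴ − T₂⁴) / 7.793 = 5.67×10⁻⁸ × 5.06×10^12 / 7.793 = 36800 W/m².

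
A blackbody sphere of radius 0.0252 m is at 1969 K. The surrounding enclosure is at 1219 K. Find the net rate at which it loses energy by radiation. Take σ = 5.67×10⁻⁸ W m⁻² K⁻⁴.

A = 4πr² = 4π × (0.0252)² = 7.98×10^-3 m².
Q = σA(T⁴ − T_s⁴). T⁴ − T_s⁴ = (1969)⁴ − (1219)⁴ = 1.50×10^13 − 2.21×10^12 = 1.28×10^13 K⁴.
Q = 5.67×10⁻⁸ × 7.98×10^-3 × 1.28×10^13 = 5800 W.

Q ≈ 5800 W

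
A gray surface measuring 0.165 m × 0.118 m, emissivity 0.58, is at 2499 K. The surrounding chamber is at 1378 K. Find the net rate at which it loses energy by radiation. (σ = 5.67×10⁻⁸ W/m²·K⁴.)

A = 0.165 × 0.118 = 0.0195 m².
Q = εσA(T⁴ − T_s⁴). T⁴ − T_s⁴ = (2499)⁴ − (1378)⁴ = 3.90×10^13 − 3.61×10^12 = 3.54×10^13 K⁴.
Q = 0.58 × 5.67×10⁻⁸ × 0.0195 × 3.54×10^13 = 22700 W.

Q ≈ 22700 W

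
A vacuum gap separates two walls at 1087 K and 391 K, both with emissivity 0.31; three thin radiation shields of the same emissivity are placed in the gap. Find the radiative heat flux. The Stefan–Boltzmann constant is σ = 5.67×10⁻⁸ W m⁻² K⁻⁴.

q ≈ 3570 W/m²

Each of the 4 gaps contributes resistance (2/ε − 1) = 2/0.31 − 1 = 5.452; total = 21.81.
q = σ(T₁⁴ − T₂⁴) / 21.81 = 5.67×10⁻⁸ × 1.37×10^12 / 21.81 = 3570 W/m².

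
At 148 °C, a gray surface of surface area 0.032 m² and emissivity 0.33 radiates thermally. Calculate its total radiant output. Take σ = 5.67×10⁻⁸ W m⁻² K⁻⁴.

P ≈ 18.8 W

148 °C = 421 K.
Stefan–Boltzmann: P = εσAT⁴ = 0.33 × 5.67×10⁻⁸ × 0.0320 × (421)⁴ = 0.33 × 5.67×10⁻⁸ × 0.0320 × 3.14×10^10.
P = 18.8 W.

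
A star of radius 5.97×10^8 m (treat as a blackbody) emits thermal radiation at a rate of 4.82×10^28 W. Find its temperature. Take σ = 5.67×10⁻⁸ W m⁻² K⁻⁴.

T ≈ 20900 K

A = 4πr² = 4π × (5.97×10^8)² = 4.48×10^18 m².
From P = σAT⁴, T = (P / σA)^(1/4) = (4.82×10^28 / (5.67×10⁻⁸ × 4.48×10^18))^(1/4).
T = (1.90×10^17)^(1/4) = 20900 K.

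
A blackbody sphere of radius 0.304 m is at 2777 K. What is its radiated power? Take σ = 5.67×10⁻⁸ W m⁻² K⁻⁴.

P ≈ 3.92×10^6 W

A = 4πr² = 4π × (0.304)² = 1.16 m².
P = σAT⁴ = 5.67×10⁻⁸ × 1.16 × (2777)⁴ = 5.67×10⁻⁸ × 1.16 × 5.95×10^13.
P = 3.92×10^6 W.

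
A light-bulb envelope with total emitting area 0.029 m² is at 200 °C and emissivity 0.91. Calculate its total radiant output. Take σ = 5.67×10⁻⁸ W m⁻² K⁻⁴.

P ≈ 74.9 W

200 °C = 473 K.
Stefan–Boltzmann: P = εσAT⁴ = 0.91 × 5.67×10⁻⁸ × 0.0290 × (473)⁴ = 0.91 × 5.67×10⁻⁸ × 0.0290 × 5.01×10^10.
P = 74.9 W.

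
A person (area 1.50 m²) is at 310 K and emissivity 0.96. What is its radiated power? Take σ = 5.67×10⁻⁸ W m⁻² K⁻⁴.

Stefan–Boltzmann: P = εσAT⁴ = 0.96 × 5.67×10⁻⁸ × 1.50 × (310)⁴ = 0.96 × 5.67×10⁻⁸ × 1.50 × 9.24×10^9.
P = 754 W.

P ≈ 754 W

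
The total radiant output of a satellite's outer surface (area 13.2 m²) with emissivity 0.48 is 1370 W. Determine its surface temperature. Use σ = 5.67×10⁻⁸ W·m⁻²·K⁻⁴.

From P = εσAT⁴, T = (P / εσA)^(1/4) = (1370 / (0.48 × 5.67×10⁻⁸ × 13.2))^(1/4).
T = (3.81×10^9)^(1/4) = 249 K.

T ≈ 249 K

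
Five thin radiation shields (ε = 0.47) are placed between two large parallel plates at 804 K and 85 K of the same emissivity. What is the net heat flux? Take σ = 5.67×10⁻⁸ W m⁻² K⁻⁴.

Each of the 6 gaps contributes resistance (2/ε − 1) = 2/0.47 − 1 = 3.255; total = 19.53.
q = σ(T₁⁴ − T₂⁴) / 19.53 = 5.67×10⁻⁸ × 4.18×10^11 / 19.53 = 1210 W/m².

q ≈ 1210 W/m²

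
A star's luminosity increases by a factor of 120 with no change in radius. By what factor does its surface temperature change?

P ∝ T⁴ ⇒ T ∝ P^(1/4), so T scales by (120)^(1/4) = 3.31.

factor ≈ 3.31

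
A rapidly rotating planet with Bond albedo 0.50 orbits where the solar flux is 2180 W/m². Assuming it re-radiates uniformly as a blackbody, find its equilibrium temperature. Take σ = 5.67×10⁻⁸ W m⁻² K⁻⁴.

Power absorbed = (1−a)S·πR²; power emitted = 4πR²σT⁴. Equating and cancelling πR²:
T = ((1−a)S / 4σ)^(1/4) = (1090 / (4 × 5.67×10⁻⁸))^(1/4) = (4.81×10^9)^(1/4).
T = 263 K.

T ≈ 263 K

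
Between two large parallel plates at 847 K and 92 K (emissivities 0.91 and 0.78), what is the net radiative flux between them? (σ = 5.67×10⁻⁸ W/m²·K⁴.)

q ≈ 21100 W/m²

For two large parallel gray plates, q = σ(T₁⁴ − T₂⁴) / (1/ε₁ + 1/ε₂ − 1).
1/ε₁ + 1/ε₂ − 1 = 1/0.91 + 1/0.78 − 1 = 1.381.
T₁⁴ − T₂⁴ = 5.15×10^11 − 7.16×10^7 = 5.15×10^11 K⁴.
q = 5.67×10⁻⁸ × 5.15×10^11 / 1.381 = 21100 W/m².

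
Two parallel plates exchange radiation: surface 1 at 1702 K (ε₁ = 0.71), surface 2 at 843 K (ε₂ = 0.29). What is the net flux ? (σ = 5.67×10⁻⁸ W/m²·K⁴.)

q ≈ 1.16×10^5 W/m²

For two large parallel gray plates, q = σ(T₁⁴ − T₂⁴) / (1/ε₁ + 1/ε₂ − 1).
1/ε₁ + 1/ε₂ − 1 = 1/0.71 + 1/0.29 − 1 = 3.857.
T₁⁴ − T₂⁴ = 8.39×10^12 − 5.05×10^11 = 7.89×10^12 K⁴.
q = 5.67×10⁻⁸ × 7.89×10^12 / 3.857 = 1.16×10^5 W/m².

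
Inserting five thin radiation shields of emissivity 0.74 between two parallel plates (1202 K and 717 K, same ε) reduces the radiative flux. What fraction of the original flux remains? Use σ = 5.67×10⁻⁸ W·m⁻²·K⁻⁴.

ratio ≈ 0.167

With N identical shields there are N+1 = 6 gaps in series, each with the same radiative resistance, so the flux falls to 1/(N+1) of its unshielded value.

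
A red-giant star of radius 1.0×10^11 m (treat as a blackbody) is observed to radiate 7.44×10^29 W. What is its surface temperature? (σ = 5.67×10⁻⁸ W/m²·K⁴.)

T ≈ 3200 K

A = 4πr² = 4π × (1.0×10^11)² = 1.26×10^23 m².
From P = σAT⁴, T = (P / σA)^(1/4) = (7.44×10^29 / (5.67×10⁻⁸ × 1.26×10^23))^(1/4).
T = (1.04×10^14)^(1/4) = 3200 K.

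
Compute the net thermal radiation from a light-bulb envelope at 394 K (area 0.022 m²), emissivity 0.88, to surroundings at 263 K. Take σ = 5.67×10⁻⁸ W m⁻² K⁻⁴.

Q ≈ 21.2 W

Q = εσA(T⁴ − T_s⁴). T⁴ − T_s⁴ = (394)⁴ − (263)⁴ = 2.41×10^10 − 4.78×10^9 = 1.93×10^10 K⁴.
Q = 0.88 × 5.67×10⁻⁸ × 0.0220 × 1.93×10^10 = 21.2 W.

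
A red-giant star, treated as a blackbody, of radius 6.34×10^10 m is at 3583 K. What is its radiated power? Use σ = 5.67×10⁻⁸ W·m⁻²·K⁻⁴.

A = 4πr² = 4π × (6.34×10^10)² = 5.05×10^22 m².
P = σAT⁴ = 5.67×10⁻⁸ × 5.05×10^22 × (3583)⁴ = 5.67×10⁻⁸ × 5.05×10^22 × 1.65×10^14.
P = 4.72×10^29 W.

P ≈ 4.72×10^29 W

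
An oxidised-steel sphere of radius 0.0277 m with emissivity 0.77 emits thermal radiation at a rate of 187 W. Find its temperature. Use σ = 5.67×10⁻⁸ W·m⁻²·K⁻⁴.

A = 4πr² = 4π × (0.0277)² = 9.64×10^-3 m².
From P = εσAT⁴, T = (P / εσA)^(1/4) = (187 / (0.77 × 5.67×10⁻⁸ × 9.64×10^-3))^(1/4).
T = (4.44×10^11)^(1/4) = 816 K.

T ≈ 816 K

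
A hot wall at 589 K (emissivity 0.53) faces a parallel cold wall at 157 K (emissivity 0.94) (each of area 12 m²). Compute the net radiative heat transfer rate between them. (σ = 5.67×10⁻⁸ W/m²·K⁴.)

For two large parallel gray plates, q = σ(T₁⁴ − T₂⁴) / (1/ε₁ + 1/ε₂ − 1).
1/ε₁ + 1/ε₂ − 1 = 1/0.53 + 1/0.94 − 1 = 1.951.
T₁⁴ − T₂⁴ = 1.20×10^11 − 6.08×10^8 = 1.20×10^11 K⁴.
q = 5.67×10⁻⁸ × 1.20×10^11 / 1.951 = 3480 W/m².
Q = q·A = 3480 × 12 = 41800 W.

Q ≈ 41800 W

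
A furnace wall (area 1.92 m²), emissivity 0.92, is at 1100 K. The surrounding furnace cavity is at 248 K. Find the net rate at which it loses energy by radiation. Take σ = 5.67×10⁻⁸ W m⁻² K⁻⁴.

Q ≈ 1.46×10^5 W

Q = εσA(T⁴ − T_s⁴). T⁴ − T_s⁴ = (1100)⁴ − (248)⁴ = 1.46×10^12 − 3.78×10^9 = 1.46×10^12 K⁴.
Q = 0.92 × 5.67×10⁻⁸ × 1.92 × 1.46×10^12 = 1.46×10^5 W.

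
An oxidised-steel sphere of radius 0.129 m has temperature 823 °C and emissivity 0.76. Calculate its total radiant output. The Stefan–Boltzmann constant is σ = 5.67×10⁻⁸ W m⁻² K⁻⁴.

A = 4πr² = 4π × (0.129)² = 0.209 m².
823 °C = 1096 K.
P = εσAT⁴ = 0.76 × 5.67×10⁻⁸ × 0.209 × (1096)⁴ = 0.76 × 5.67×10⁻⁸ × 0.209 × 1.44×10^12.
P = 13000 W.

P ≈ 13000 W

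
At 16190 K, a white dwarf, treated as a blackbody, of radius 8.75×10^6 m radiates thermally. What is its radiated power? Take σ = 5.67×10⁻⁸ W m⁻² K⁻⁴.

P ≈ 3.75×10^24 W

A = 4πr² = 4π × (8.75×10^6)² = 9.62×10^14 m².
P = σAT⁴ = 5.67×10⁻⁸ × 9.62×10^14 × (16190)⁴ = 5.67×10⁻⁸ × 9.62×10^14 × 6.87×10^16.
P = 3.75×10^24 W.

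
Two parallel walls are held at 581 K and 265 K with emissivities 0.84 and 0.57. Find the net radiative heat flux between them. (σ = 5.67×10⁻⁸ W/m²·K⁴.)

q ≈ 3180 W/m²

For two large parallel gray plates, q = σ(T₁⁴ − T₂⁴) / (1/ε₁ + 1/ε₂ − 1).
1/ε₁ + 1/ε₂ − 1 = 1/0.84 + 1/0.57 − 1 = 1.945.
T₁⁴ − T₂⁴ = 1.14×10^11 − 4.93×10^9 = 1.09×10^11 K⁴.
q = 5.67×10⁻⁸ × 1.09×10^11 / 1.945 = 3180 W/m².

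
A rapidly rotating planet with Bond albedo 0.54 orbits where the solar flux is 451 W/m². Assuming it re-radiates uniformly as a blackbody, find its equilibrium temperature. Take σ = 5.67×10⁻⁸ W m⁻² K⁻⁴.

T ≈ 174 K

Power absorbed = (1−a)S·πR²; power emitted = 4πR²σT⁴. Equating and cancelling πR²:
T = ((1−a)S / 4σ)^(1/4) = (207 / (4 × 5.67×10⁻⁸))^(1/4) = (9.15×10^8)^(1/4).
T = 174 K.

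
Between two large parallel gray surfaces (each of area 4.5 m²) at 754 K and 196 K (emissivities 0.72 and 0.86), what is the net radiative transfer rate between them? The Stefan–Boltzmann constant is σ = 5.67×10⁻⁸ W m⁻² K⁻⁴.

Q ≈ 52900 W

For two large parallel gray plates, q = σ(T₁⁴ − T₂⁴) / (1/ε₁ + 1/ε₂ − 1).
1/ε₁ + 1/ε₂ − 1 = 1/0.72 + 1/0.86 − 1 = 1.552.
T₁⁴ − T₂⁴ = 3.23×10^11 − 1.48×10^9 = 3.22×10^11 K⁴.
q = 5.67×10⁻⁸ × 3.22×10^11 / 1.552 = 11800 W/m².
Q = q·A = 11800 × 4.5 = 52900 W.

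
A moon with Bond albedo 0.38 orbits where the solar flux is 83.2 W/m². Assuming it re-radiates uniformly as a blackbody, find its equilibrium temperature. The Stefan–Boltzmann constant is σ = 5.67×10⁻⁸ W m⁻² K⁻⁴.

T ≈ 123 K

Power absorbed = (1−a)S·πR²; power emitted = 4πR²σT⁴. Equating and cancelling πR²:
T = ((1−a)S / 4σ)^(1/4) = (51.6 / (4 × 5.67×10⁻⁸))^(1/4) = (2.27×10^8)^(1/4).
T = 123 K.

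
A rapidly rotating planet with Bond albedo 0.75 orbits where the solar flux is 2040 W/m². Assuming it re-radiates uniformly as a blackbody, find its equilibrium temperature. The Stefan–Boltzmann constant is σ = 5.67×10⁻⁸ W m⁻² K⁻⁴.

Power absorbed = (1−a)S·πR²; power emitted = 4πR²σT⁴. Equating and cancelling πR²:
T = ((1−a)S / 4σ)^(1/4) = (510 / (4 × 5.67×10⁻⁸))^(1/4) = (2.25×10^9)^(1/4).
T = 218 K.

T ≈ 218 K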